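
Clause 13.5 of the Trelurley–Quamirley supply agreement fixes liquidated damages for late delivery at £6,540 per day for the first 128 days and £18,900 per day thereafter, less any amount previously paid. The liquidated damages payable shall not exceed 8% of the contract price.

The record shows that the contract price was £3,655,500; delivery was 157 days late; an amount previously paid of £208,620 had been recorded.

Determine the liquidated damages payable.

First 128 days: 128 × £6,540 = £837,120
Remaining days: (157 − 128) × £18,900 = £548,100
Accrued per-day damages: £837,120 + £548,100 = £1,385,220
Less amount previously paid: £1,385,220 − £208,620 = £1,176,600
Cap: 8% of £3,655,500 = £292,440
Cap at £292,440: £1,176,600 exceeds the cap → £292,440

£292,440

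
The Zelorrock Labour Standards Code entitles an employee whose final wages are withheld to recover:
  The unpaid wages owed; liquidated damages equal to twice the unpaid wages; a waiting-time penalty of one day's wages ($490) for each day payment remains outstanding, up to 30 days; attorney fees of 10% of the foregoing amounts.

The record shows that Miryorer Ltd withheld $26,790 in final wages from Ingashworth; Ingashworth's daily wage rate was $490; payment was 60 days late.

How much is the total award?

Doubled: 2 × $26,790 = $53,580
Penalty days: min(60, 30) = 30
Waiting-time penalty: 30 × $490 = $14,700
Subtotal: $26,790 + $53,580 + $14,700 = $95,070
Attorney fees: 10% of $95,070 = $9,507
Total award: $95,070 + $9,507 = $104,577

$104,577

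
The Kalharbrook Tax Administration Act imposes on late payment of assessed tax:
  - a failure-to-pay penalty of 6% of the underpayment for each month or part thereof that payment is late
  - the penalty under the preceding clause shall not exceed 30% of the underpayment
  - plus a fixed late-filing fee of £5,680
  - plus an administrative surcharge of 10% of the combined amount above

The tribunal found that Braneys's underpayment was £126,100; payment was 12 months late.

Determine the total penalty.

£47,861

Accrued rate: 6% × 12 = 72%, capped at 30% → 30%
Failure-to-pay penalty: 30% of £126,100 = £37,830
Penalty before surcharge: £37,830 + £5,680 = £43,510
Administrative surcharge: 10% of £43,510 = £4,351
Total penalty: £43,510 + £4,351 = £47,861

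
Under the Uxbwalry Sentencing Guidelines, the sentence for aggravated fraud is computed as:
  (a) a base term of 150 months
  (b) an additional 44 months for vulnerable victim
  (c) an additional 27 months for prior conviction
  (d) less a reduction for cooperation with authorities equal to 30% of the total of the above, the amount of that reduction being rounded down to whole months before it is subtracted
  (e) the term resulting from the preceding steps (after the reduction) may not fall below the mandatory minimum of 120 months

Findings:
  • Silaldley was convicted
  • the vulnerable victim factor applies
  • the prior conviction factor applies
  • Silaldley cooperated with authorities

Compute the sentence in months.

Vulnerable victim enhancement: +44 months
Prior conviction enhancement: +27 months
Adjusted term: 150 months + 44 months + 27 months = 221 months
Cooperation with authorities reduction: 30% of 221 months = 66 months (rounded down)
After reduction: 221 − 66 = 155 months
Minimum 120 months: 155 months meets the minimum, no increase.

155 months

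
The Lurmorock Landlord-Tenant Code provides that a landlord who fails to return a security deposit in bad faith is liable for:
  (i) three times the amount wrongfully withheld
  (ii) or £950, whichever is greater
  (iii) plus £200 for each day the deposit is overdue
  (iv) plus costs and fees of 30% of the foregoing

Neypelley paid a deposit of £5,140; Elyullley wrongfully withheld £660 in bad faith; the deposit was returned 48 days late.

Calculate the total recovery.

Trebled: 3 × £660 = £1,980
Minimum £950: £1,980 meets the minimum, no increase.
Late-return penalty: 48 × £200 = £9,600
Damages plus late penalty: £1,980 + £9,600 = £11,580
Costs and fees: 30% of £11,580 = £3,474
Total recovery: £11,580 + £3,474 = £15,054

£15,054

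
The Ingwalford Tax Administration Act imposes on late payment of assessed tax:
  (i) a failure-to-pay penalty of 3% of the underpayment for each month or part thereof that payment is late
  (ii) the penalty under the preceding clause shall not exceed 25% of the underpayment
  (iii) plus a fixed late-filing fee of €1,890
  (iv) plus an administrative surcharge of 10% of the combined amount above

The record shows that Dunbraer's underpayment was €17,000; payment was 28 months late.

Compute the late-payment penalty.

Accrued rate: 3% × 28 = 84%, capped at 25% → 25%
Failure-to-pay penalty: 25% of €17,000 = €4,250
Penalty before surcharge: €4,250 + €1,890 = €6,140
Administrative surcharge: 10% of €6,140 = €614
Total penalty: €6,140 + €614 = €6,754

€6,754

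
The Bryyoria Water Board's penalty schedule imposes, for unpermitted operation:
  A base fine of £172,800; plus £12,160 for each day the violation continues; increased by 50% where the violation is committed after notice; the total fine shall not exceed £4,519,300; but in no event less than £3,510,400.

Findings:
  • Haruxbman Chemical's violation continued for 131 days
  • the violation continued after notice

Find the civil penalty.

£3,510,400

Per-day component: 131 × £12,160 = £1,592,960
Base plus per-day: £172,800 + £1,592,960 = £1,765,760
Enhancement: 50% of £1,765,760 = £882,880
Enhanced fine: £1,765,760 + £882,880 = £2,648,640
Cap at £4,519,300: £2,648,640 is within the cap, no reduction.
Minimum £3,510,400: £2,648,640 is below the minimum → £3,510,400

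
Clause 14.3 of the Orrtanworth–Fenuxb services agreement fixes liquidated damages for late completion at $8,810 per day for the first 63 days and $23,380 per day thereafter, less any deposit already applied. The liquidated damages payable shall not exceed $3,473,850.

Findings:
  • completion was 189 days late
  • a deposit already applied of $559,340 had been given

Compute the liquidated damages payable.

First 63 days: 63 × $8,810 = $555,030
Remaining days: (189 − 63) × $23,380 = $2,945,880
Accrued per-day damages: $555,030 + $2,945,880 = $3,500,910
Less deposit already applied: $3,500,910 − $559,340 = $2,941,570
Cap at $3,473,850: $2,941,570 is within the cap, no reduction.

$2,941,570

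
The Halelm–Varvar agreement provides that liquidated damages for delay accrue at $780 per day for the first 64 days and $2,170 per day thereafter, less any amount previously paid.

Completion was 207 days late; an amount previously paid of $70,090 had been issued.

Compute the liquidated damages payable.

First 64 days: 64 × $780 = $49,920
Remaining days: (207 − 64) × $2,170 = $310,310
Accrued per-day damages: $49,920 + $310,310 = $360,230
Less amount previously paid: $360,230 − $70,090 = $290,140

Liquidated damages: $290,140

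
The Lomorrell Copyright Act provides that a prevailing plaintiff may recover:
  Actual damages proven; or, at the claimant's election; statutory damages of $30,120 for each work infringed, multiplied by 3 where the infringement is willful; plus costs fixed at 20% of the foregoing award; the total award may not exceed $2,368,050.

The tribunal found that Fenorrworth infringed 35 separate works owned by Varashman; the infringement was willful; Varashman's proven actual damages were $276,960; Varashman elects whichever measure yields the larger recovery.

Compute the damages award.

Award: $2,368,050

Statutory damages: 35 × $30,120 = $1,054,200
Trebled: 3 × $1,054,200 = $3,162,600
Greater of actual damages ($276,960) or enhanced statutory damages ($3,162,600): $3,162,600
Costs: 20% of $3,162,600 = $632,520
Award plus costs: $3,162,600 + $632,520 = $3,795,120
Cap at $2,368,050: $3,795,120 exceeds the cap → $2,368,050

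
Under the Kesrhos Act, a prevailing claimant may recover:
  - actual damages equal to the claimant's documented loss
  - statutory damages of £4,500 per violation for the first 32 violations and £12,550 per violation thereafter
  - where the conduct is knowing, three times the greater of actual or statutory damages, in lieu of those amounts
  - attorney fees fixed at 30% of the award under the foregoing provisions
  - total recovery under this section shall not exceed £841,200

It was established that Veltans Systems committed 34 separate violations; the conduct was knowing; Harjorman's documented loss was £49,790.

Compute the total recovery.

First 32 violations: 32 × £4,500 = £144,000
Remaining violations: (34 − 32) × £12,550 = £25,100
Statutory damages: £144,000 + £25,100 = £169,100
Greater of actual damages (£49,790) or statutory damages (£169,100): £169,100
Trebled: 3 × £169,100 = £507,300
Attorney fees: 30% of £507,300 = £152,190
Total before cap: £507,300 + £152,190 = £659,490
Cap at £841,200: £659,490 is within the cap, no reduction.

Total recovery: £659,490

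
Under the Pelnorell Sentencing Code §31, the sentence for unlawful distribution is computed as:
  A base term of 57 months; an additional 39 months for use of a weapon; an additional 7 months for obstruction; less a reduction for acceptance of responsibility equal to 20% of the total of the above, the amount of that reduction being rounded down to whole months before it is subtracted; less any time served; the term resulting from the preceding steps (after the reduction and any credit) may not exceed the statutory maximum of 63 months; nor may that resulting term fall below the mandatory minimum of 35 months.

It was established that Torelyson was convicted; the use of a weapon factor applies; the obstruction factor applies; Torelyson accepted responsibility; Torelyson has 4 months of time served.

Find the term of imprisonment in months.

Use of a weapon enhancement: +39 months
Obstruction enhancement: +7 months
Adjusted term: 57 months + 39 months + 7 months = 103 months
Acceptance of responsibility reduction: 20% of 103 months = 20 months (rounded down)
After reduction: 103 − 20 = 83 months
Less time served: 83 months − 4 months = 79 months
Cap at 63 months: 79 months exceeds the cap → 63 months
Minimum 35 months: 63 months meets the minimum, no increase.

63 months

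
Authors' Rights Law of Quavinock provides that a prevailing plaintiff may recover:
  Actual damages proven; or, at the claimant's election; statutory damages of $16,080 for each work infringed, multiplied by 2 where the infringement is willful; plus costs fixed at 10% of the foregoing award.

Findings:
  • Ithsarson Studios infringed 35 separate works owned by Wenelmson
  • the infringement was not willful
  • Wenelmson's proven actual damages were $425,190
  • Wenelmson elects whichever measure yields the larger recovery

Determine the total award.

Statutory damages: 35 × $16,080 = $562,800
Infringement not willful: no ×2 enhancement.
Greater of actual damages ($425,190) or statutory damages ($562,800): $562,800
Costs: 10% of $562,800 = $56,280
Award plus costs: $562,800 + $56,280 = $619,080

Award: $619,080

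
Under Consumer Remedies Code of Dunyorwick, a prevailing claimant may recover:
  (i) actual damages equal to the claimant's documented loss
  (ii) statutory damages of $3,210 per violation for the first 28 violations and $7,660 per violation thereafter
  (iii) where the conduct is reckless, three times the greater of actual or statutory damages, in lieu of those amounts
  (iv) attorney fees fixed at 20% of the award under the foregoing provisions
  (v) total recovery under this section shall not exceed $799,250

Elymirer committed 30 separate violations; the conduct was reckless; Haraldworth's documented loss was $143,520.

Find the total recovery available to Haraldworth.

$516,672

First 28 violations: 28 × $3,210 = $89,880
Remaining violations: (30 − 28) × $7,660 = $15,320
Statutory damages: $89,880 + $15,320 = $105,200
Greater of actual damages ($143,520) or statutory damages ($105,200): $143,520
Trebled: 3 × $143,520 = $430,560
Attorney fees: 20% of $430,560 = $86,112
Total before cap: $430,560 + $86,112 = $516,672
Cap at $799,250: $516,672 is within the cap, no reduction.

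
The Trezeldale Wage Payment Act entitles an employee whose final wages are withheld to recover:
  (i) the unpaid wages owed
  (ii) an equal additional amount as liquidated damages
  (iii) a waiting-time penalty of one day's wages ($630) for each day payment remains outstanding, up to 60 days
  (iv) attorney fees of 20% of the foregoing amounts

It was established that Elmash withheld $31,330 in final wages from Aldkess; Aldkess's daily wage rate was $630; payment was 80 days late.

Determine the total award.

$120,552

Liquidated damages (equal amount): $31,330
Penalty days: min(80, 60) = 60
Waiting-time penalty: 60 × $630 = $37,800
Subtotal: $31,330 + $31,330 + $37,800 = $100,460
Attorney fees: 20% of $100,460 = $20,092
Total award: $100,460 + $20,092 = $120,552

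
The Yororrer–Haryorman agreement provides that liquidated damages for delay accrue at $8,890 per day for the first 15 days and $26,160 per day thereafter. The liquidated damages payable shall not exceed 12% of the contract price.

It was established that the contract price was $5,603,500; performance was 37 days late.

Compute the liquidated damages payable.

First 15 days: 15 × $8,890 = $133,350
Remaining days: (37 − 15) × $26,160 = $575,520
Accrued per-day damages: $133,350 + $575,520 = $708,870
Cap: 12% of $5,603,500 = $672,420
Cap at $672,420: $708,870 exceeds the cap → $672,420

$672,420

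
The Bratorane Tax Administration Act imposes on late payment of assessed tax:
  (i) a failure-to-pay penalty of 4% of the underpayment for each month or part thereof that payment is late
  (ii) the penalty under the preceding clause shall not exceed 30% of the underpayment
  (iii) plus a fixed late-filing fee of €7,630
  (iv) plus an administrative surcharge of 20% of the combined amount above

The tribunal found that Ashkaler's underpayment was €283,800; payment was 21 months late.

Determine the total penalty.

€111,324

Accrued rate: 4% × 21 = 84%, capped at 30% → 30%
Failure-to-pay penalty: 30% of €283,800 = €85,140
Penalty before surcharge: €85,140 + €7,630 = €92,770
Administrative surcharge: 20% of €92,770 = €18,554
Total penalty: €92,770 + €18,554 = €111,324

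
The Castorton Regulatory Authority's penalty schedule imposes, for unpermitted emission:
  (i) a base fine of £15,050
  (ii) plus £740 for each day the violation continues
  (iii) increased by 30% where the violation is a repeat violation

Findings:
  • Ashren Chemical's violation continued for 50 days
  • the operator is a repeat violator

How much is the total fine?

Per-day component: 50 × £740 = £37,000
Base plus per-day: £15,050 + £37,000 = £52,050
Enhancement: 30% of £52,050 = £15,615
Enhanced fine: £52,050 + £15,615 = £67,665

£67,665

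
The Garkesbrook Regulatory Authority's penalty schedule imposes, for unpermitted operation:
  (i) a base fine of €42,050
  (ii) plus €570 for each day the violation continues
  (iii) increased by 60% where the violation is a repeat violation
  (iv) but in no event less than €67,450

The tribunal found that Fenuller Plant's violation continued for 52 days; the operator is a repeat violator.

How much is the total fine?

Civil penalty: €114,704

Per-day component: 52 × €570 = €29,640
Base plus per-day: €42,050 + €29,640 = €71,690
Enhancement: 60% of €71,690 = €43,014
Enhanced fine: €71,690 + €43,014 = €114,704
Minimum €67,450: €114,704 meets the minimum, no increase.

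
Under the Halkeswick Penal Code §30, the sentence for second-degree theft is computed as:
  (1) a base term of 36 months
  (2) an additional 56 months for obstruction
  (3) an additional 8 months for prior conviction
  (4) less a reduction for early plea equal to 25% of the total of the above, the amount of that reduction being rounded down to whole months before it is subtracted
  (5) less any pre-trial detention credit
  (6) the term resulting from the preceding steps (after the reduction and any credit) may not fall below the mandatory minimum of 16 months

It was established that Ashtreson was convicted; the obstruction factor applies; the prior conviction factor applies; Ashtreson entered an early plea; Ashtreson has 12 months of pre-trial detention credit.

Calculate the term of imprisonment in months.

Sentence: 63 months

Obstruction enhancement: +56 months
Prior conviction enhancement: +8 months
Adjusted term: 36 months + 56 months + 8 months = 100 months
Early plea reduction: 25% of 100 months = 25 months (rounded down)
After reduction: 100 − 25 = 75 months
Less pre-trial detention credit: 75 months − 12 months = 63 months
Minimum 16 months: 63 months meets the minimum, no increase.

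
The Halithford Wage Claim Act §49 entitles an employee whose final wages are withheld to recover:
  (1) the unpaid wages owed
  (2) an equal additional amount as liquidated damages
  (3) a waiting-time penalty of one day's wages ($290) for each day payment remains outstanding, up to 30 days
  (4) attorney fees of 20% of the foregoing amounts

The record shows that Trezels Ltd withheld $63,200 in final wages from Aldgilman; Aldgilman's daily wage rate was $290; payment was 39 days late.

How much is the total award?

Total award: $162,120

Liquidated damages (equal amount): $63,200
Penalty days: min(39, 30) = 30
Waiting-time penalty: 30 × $290 = $8,700
Subtotal: $63,200 + $63,200 + $8,700 = $135,100
Attorney fees: 20% of $135,100 = $27,020
Total award: $135,100 + $27,020 = $162,120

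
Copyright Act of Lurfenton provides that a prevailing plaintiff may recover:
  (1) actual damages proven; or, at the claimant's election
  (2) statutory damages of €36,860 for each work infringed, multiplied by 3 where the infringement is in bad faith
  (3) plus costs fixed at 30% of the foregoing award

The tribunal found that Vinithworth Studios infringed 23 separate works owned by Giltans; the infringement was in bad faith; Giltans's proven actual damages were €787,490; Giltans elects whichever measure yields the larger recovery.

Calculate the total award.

Statutory damages: 23 × €36,860 = €847,780
Trebled: 3 × €847,780 = €2,543,340
Greater of actual damages (€787,490) or enhanced statutory damages (€2,543,340): €2,543,340
Costs: 30% of €2,543,340 = €763,002
Award plus costs: €2,543,340 + €763,002 = €3,306,342

€3,306,342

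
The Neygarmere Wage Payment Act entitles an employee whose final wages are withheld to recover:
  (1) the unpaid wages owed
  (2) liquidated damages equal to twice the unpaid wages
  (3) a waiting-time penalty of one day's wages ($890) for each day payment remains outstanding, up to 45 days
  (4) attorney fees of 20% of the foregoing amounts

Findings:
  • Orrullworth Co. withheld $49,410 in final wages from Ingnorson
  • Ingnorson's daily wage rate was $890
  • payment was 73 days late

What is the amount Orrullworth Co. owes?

Total award: $225,936

Doubled: 2 × $49,410 = $98,820
Penalty days: min(73, 45) = 45
Waiting-time penalty: 45 × $890 = $40,050
Subtotal: $49,410 + $98,820 + $40,050 = $188,280
Attorney fees: 20% of $188,280 = $37,656
Total award: $188,280 + $37,656 = $225,936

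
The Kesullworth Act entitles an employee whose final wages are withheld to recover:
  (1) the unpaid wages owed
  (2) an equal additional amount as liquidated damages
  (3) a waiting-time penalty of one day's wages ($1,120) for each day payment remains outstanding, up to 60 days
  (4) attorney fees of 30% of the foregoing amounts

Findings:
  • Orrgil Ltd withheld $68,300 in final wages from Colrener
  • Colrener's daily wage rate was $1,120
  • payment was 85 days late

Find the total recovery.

Total award: $264,940

Liquidated damages (equal amount): $68,300
Penalty days: min(85, 60) = 60
Waiting-time penalty: 60 × $1,120 = $67,200
Subtotal: $68,300 + $68,300 + $67,200 = $203,800
Attorney fees: 30% of $203,800 = $61,140
Total award: $203,800 + $61,140 = $264,940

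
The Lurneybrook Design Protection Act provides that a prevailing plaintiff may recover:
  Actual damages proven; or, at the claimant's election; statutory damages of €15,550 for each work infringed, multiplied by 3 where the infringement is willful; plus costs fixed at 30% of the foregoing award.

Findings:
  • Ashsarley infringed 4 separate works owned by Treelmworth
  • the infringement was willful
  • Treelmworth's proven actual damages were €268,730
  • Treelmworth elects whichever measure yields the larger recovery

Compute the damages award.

Statutory damages: 4 × €15,550 = €62,200
Trebled: 3 × €62,200 = €186,600
Greater of actual damages (€268,730) or enhanced statutory damages (€186,600): €268,730
Costs: 30% of €268,730 = €80,619
Award plus costs: €268,730 + €80,619 = €349,349

€349,349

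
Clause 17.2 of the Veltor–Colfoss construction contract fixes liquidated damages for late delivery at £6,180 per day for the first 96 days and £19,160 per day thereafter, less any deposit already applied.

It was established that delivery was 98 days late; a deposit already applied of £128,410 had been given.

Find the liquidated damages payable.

First 96 days: 96 × £6,180 = £593,280
Remaining days: (98 − 96) × £19,160 = £38,320
Accrued per-day damages: £593,280 + £38,320 = £631,600
Less deposit already applied: £631,600 − £128,410 = £503,190

£503,190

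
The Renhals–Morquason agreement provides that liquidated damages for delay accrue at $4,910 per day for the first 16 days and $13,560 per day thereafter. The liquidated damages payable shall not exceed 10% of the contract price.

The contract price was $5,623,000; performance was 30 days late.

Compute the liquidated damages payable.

First 16 days: 16 × $4,910 = $78,560
Remaining days: (30 − 16) × $13,560 = $189,840
Accrued per-day damages: $78,560 + $189,840 = $268,400
Cap: 10% of $5,623,000 = $562,300
Cap at $562,300: $268,400 is within the cap, no reduction.

$268,400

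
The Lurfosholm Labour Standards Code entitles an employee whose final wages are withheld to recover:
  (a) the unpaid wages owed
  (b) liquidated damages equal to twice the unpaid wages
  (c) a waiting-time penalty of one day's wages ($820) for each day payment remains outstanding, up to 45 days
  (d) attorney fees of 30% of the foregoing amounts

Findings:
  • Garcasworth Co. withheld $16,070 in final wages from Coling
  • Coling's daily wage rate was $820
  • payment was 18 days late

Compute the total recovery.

Doubled: 2 × $16,070 = $32,140
Penalty days: min(18, 45) = 18
Waiting-time penalty: 18 × $820 = $14,760
Subtotal: $16,070 + $32,140 + $14,760 = $62,970
Attorney fees: 30% of $62,970 = $18,891
Total award: $62,970 + $18,891 = $81,861

$81,861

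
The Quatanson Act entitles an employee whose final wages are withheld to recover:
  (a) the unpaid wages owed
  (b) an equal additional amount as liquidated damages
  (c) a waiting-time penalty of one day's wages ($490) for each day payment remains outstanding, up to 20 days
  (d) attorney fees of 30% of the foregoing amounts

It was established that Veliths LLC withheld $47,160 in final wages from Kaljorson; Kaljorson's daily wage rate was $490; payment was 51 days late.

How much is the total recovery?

$135,356

Liquidated damages (equal amount): $47,160
Penalty days: min(51, 20) = 20
Waiting-time penalty: 20 × $490 = $9,800
Subtotal: $47,160 + $47,160 + $9,800 = $104,120
Attorney fees: 30% of $104,120 = $31,236
Total award: $104,120 + $31,236 = $135,356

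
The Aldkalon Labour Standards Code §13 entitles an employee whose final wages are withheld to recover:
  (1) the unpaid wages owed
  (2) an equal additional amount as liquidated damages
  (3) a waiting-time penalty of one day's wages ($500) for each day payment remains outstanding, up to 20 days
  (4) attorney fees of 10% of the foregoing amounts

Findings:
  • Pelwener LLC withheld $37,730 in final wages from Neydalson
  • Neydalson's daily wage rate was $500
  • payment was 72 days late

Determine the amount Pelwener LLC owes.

Total award: $94,006

Liquidated damages (equal amount): $37,730
Penalty days: min(72, 20) = 20
Waiting-time penalty: 20 × $500 = $10,000
Subtotal: $37,730 + $37,730 + $10,000 = $85,460
Attorney fees: 10% of $85,460 = $8,546
Total award: $85,460 + $8,546 = $94,006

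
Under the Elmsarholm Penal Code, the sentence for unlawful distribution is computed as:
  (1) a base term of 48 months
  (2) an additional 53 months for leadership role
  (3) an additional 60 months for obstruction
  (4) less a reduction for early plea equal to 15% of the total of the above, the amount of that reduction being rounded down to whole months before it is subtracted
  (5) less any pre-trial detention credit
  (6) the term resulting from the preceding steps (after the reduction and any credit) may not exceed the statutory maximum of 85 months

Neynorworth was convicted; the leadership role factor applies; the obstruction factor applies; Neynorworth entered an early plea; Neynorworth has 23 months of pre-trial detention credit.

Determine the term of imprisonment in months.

Leadership role enhancement: +53 months
Obstruction enhancement: +60 months
Adjusted term: 48 months + 53 months + 60 months = 161 months
Early plea reduction: 15% of 161 months = 24 months (rounded down)
After reduction: 161 − 24 = 137 months
Less pre-trial detention credit: 137 months − 23 months = 114 months
Cap at 85 months: 114 months exceeds the cap → 85 months

85 months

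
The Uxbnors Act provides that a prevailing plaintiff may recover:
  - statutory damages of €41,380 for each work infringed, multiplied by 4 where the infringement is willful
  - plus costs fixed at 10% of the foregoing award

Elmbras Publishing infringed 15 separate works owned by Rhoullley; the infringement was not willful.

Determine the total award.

€682,770

Statutory damages: 15 × €41,380 = €620,700
Infringement not willful: no ×4 enhancement.
Costs: 10% of €620,700 = €62,070
Award plus costs: €620,700 + €62,070 = €682,770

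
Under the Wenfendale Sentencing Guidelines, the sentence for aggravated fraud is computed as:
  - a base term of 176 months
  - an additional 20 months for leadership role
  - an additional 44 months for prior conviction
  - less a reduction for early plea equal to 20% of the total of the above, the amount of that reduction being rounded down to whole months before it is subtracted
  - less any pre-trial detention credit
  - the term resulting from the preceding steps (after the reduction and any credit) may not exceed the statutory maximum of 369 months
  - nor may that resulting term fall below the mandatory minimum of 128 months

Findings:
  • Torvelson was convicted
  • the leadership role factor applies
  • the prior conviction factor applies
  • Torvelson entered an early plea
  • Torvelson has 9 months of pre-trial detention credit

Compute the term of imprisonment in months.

183 months

Leadership role enhancement: +20 months
Prior conviction enhancement: +44 months
Adjusted term: 176 months + 20 months + 44 months = 240 months
Early plea reduction: 20% of 240 months = 48 months (rounded down)
After reduction: 240 − 48 = 192 months
Less pre-trial detention credit: 192 months − 9 months = 183 months
Cap at 369 months: 183 months is within the cap, no reduction.
Minimum 128 months: 183 months meets the minimum, no increase.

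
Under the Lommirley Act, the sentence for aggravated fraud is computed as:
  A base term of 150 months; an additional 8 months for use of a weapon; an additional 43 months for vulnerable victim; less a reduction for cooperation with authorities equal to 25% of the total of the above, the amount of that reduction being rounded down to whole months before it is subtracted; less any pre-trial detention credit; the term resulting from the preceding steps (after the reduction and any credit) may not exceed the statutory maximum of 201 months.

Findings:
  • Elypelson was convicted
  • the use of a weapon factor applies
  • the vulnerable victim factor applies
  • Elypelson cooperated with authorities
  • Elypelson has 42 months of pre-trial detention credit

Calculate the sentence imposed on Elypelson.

Use of a weapon enhancement: +8 months
Vulnerable victim enhancement: +43 months
Adjusted term: 150 months + 8 months + 43 months = 201 months
Cooperation with authorities reduction: 25% of 201 months = 50 months (rounded down)
After reduction: 201 − 50 = 151 months
Less pre-trial detention credit: 151 months − 42 months = 109 months
Cap at 201 months: 109 months is within the cap, no reduction.

109 months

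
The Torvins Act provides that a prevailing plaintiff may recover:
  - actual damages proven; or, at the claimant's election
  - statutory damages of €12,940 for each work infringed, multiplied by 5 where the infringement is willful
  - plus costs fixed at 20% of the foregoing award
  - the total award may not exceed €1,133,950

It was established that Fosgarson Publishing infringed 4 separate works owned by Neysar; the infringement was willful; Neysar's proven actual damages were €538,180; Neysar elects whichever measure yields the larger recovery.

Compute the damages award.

€645,816

Statutory damages: 4 × €12,940 = €51,760
Multiplied by 5: 5 × €51,760 = €258,800
Greater of actual damages (€538,180) or enhanced statutory damages (€258,800): €538,180
Costs: 20% of €538,180 = €107,636
Award plus costs: €538,180 + €107,636 = €645,816
Cap at €1,133,950: €645,816 is within the cap, no reduction.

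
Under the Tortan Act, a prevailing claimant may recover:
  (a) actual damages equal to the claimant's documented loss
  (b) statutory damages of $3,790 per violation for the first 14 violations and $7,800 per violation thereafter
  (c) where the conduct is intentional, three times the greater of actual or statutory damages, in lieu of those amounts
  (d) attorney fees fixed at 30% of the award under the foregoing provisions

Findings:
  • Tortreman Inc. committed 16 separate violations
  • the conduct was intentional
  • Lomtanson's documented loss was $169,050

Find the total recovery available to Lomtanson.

First 14 violations: 14 × $3,790 = $53,060
Remaining violations: (16 − 14) × $7,800 = $15,600
Statutory damages: $53,060 + $15,600 = $68,660
Greater of actual damages ($169,050) or statutory damages ($68,660): $169,050
Trebled: 3 × $169,050 = $507,150
Attorney fees: 30% of $507,150 = $152,145
Total recovery: $507,150 + $152,145 = $659,295

$659,295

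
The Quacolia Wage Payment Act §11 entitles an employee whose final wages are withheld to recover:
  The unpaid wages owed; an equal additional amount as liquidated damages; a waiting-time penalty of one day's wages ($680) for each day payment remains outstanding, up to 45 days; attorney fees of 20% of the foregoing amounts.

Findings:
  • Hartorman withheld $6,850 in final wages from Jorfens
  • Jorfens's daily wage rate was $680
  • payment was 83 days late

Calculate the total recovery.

$53,160

Liquidated damages (equal amount): $6,850
Penalty days: min(83, 45) = 45
Waiting-time penalty: 45 × $680 = $30,600
Subtotal: $6,850 + $6,850 + $30,600 = $44,300
Attorney fees: 20% of $44,300 = $8,860
Total award: $44,300 + $8,860 = $53,160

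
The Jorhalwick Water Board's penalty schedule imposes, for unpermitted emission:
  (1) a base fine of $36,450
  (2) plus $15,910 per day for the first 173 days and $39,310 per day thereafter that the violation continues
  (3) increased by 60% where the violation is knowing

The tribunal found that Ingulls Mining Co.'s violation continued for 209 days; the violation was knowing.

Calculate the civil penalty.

First 173 days: 173 × $15,910 = $2,752,430
Remaining days: (209 − 173) × $39,310 = $1,415,160
Per-day component: $2,752,430 + $1,415,160 = $4,167,590
Base plus per-day: $36,450 + $4,167,590 = $4,204,040
Enhancement: 60% of $4,204,040 = $2,522,424
Enhanced fine: $4,204,040 + $2,522,424 = $6,726,464

Civil penalty: $6,726,464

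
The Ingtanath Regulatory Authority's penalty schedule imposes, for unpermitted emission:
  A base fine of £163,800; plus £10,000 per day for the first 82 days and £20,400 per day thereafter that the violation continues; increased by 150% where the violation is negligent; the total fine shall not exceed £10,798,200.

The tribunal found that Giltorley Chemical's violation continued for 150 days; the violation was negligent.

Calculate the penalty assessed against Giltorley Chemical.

Civil penalty: £5,927,500

First 82 days: 82 × £10,000 = £820,000
Remaining days: (150 − 82) × £20,400 = £1,387,200
Per-day component: £820,000 + £1,387,200 = £2,207,200
Base plus per-day: £163,800 + £2,207,200 = £2,371,000
Enhancement: 150% of £2,371,000 = £3,556,500
Enhanced fine: £2,371,000 + £3,556,500 = £5,927,500
Cap at £10,798,200: £5,927,500 is within the cap, no reduction.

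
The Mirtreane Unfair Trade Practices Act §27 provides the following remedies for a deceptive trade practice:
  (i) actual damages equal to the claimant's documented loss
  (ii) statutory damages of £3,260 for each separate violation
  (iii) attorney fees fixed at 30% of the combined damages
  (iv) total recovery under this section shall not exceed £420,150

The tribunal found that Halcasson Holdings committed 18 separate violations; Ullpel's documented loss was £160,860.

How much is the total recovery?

Statutory damages: 18 × £3,260 = £58,680
Combined damages: £160,860 + £58,680 = £219,540
Attorney fees: 30% of £219,540 = £65,862
Total before cap: £219,540 + £65,862 = £285,402
Cap at £420,150: £285,402 is within the cap, no reduction.

Total recovery: £285,402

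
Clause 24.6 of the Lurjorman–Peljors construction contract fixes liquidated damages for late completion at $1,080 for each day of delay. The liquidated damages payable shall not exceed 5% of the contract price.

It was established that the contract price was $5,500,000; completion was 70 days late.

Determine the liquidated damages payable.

$75,600

Per-day damages: 70 × $1,080 = $75,600
Cap: 5% of $5,500,000 = $275,000
Cap at $275,000: $75,600 is within the cap, no reduction.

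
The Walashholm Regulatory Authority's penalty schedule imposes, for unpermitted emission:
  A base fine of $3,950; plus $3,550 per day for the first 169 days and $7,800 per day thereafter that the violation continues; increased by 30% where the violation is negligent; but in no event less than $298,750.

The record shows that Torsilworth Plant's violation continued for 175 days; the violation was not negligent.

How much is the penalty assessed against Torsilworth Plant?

First 169 days: 169 × $3,550 = $599,950
Remaining days: (175 − 169) × $7,800 = $46,800
Per-day component: $599,950 + $46,800 = $646,750
Base plus per-day: $3,950 + $646,750 = $650,700
The violation was not negligent: no 30% increase.
Minimum $298,750: $650,700 meets the minimum, no increase.

$650,700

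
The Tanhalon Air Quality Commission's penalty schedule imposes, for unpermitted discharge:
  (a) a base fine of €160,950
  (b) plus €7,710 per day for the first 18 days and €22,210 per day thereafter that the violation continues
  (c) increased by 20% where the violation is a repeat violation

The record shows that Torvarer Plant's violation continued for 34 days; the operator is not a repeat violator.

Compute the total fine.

€655,090

First 18 days: 18 × €7,710 = €138,780
Remaining days: (34 − 18) × €22,210 = €355,360
Per-day component: €138,780 + €355,360 = €494,140
Base plus per-day: €160,950 + €494,140 = €655,090
The operator is not a repeat violator: no 20% increase.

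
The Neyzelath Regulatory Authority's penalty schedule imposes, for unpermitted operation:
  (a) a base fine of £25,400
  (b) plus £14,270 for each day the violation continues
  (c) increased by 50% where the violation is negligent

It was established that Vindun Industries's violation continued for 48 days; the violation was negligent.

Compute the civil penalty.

£1,065,540

Per-day component: 48 × £14,270 = £684,960
Base plus per-day: £25,400 + £684,960 = £710,360
Enhancement: 50% of £710,360 = £355,180
Enhanced fine: £710,360 + £355,180 = £1,065,540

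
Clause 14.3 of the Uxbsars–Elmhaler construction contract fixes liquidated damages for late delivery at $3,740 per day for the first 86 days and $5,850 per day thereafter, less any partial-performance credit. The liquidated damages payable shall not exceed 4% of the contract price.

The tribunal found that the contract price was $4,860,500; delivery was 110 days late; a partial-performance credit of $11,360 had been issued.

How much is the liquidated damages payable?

First 86 days: 86 × $3,740 = $321,640
Remaining days: (110 − 86) × $5,850 = $140,400
Accrued per-day damages: $321,640 + $140,400 = $462,040
Less partial-performance credit: $462,040 − $11,360 = $450,680
Cap: 4% of $4,860,500 = $194,420
Cap at $194,420: $450,680 exceeds the cap → $194,420

$194,420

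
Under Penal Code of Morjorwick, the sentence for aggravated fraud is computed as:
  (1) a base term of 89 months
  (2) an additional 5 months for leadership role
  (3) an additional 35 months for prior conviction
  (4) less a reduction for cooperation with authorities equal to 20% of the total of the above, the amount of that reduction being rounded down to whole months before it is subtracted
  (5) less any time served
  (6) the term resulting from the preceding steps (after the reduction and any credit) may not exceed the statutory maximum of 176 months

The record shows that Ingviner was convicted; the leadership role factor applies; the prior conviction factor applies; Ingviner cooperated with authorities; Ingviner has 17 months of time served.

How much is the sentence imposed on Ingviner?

Leadership role enhancement: +5 months
Prior conviction enhancement: +35 months
Adjusted term: 89 months + 5 months + 35 months = 129 months
Cooperation with authorities reduction: 20% of 129 months = 25 months (rounded down)
After reduction: 129 − 25 = 104 months
Less time served: 104 months − 17 months = 87 months
Cap at 176 months: 87 months is within the cap, no reduction.

87 months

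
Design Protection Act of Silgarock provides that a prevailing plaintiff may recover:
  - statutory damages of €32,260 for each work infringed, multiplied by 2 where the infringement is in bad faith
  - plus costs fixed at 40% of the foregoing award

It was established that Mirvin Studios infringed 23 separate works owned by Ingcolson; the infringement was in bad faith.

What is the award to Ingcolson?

Statutory damages: 23 × €32,260 = €741,980
Doubled: 2 × €741,980 = €1,483,960
Costs: 40% of €1,483,960 = €593,584
Award plus costs: €1,483,960 + €593,584 = €2,077,544

€2,077,544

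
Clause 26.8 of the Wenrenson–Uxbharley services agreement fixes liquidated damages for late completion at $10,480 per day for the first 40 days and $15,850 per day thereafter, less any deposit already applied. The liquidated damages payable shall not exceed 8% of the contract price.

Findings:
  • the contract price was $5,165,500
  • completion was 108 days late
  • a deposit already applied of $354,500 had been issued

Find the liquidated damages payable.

$413,240

First 40 days: 40 × $10,480 = $419,200
Remaining days: (108 − 40) × $15,850 = $1,077,800
Accrued per-day damages: $419,200 + $1,077,800 = $1,497,000
Less deposit already applied: $1,497,000 − $354,500 = $1,142,500
Cap: 8% of $5,165,500 = $413,240
Cap at $413,240: $1,142,500 exceeds the cap → $413,240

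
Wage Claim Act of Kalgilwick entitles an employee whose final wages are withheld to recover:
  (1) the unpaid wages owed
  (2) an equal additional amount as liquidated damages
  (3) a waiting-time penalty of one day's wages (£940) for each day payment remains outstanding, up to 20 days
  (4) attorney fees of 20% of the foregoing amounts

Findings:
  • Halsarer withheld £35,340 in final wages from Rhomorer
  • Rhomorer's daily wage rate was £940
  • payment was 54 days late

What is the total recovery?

Liquidated damages (equal amount): £35,340
Penalty days: min(54, 20) = 20
Waiting-time penalty: 20 × £940 = £18,800
Subtotal: £35,340 + £35,340 + £18,800 = £89,480
Attorney fees: 20% of £89,480 = £17,896
Total award: £89,480 + £17,896 = £107,376

Total award: £107,376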